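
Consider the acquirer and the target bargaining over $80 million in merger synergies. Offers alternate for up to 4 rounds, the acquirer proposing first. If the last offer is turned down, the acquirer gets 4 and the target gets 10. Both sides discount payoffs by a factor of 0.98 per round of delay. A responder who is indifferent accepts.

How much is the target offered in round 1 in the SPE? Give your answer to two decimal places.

73.10

Solve by backward induction from round 4.
Round 4 (the target proposes): the acquirer gets 4 if talks fail, so the target offers 4 and keeps 76.
Round 3 (the acquirer proposes): the target can get 76 next round, worth 0.98 × 76 = 74.48 now, so the acquirer offers 74.48, keeping 5.52.
Round 2 (the target proposes): the acquirer can get 5.52 next round, worth 0.98 × 5.52 = 5.4096 now; the target offers that and keeps 74.5904.
Round 1 (the acquirer proposes): the target can get 74.5904 next round, worth 0.98 × 74.5904 = 73.098592 now. The acquirer offers 73.098592 and keeps 80 − 73.098592 = 6.901408.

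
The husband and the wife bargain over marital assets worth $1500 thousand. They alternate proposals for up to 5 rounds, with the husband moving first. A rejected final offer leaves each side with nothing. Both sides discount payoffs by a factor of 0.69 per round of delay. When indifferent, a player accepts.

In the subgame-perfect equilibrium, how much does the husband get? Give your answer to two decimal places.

1026.39

Round 5 (the husband proposes): rejection yields 0 for the wife; the husband offers 0 and keeps 1500.
Round 4 (the wife proposes): the husband can get 1500 next round, worth 0.69 × 1500 = 1035 now. The wife offers 1035 and keeps 1500 − 1035 = 465.
Round 3 (the husband proposes): the wife can get 465 next round, worth 0.69 × 465 = 320.85 now. The husband offers 320.85 and keeps 1500 − 320.85 = 1179.15.
Round 2 (the wife proposes): the husband can get 1179.15 next round, worth 0.69 × 1179.15 = 813.6135 now, so the wife offers 813.6135, keeping 686.3865.
Round 1 (the husband proposes): the wife can get 686.3865 next round, worth 0.69 × 686.3865 = 473.606685 now. The husband offers 473.606685 and keeps 1500 − 473.606685 = 1026.393315.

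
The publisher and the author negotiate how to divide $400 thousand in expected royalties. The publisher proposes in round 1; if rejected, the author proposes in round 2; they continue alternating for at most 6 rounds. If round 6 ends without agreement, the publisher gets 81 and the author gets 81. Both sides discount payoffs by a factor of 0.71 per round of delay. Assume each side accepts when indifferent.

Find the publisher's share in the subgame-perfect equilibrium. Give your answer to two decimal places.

By backward induction:
Round 6 (the author proposes): the publisher gets 81 if talks fail, so the author offers 81 and keeps 319.
Round 5 (the publisher proposes): the author can get 319 next round, worth 0.71 × 319 = 226.49 now. The publisher offers 226.49 and keeps 400 − 226.49 = 173.51.
Round 4 (the author proposes): the publisher can get 173.51 next round, worth 0.71 × 173.51 = 123.1921 now. The author offers 123.1921 and keeps 400 − 123.1921 = 276.8079.
Round 3 (the publisher proposes): the author can get 276.8079 next round, worth 0.71 × 276.8079 = 196.533609 now, so the publisher offers 196.533609, keeping 203.466391.
Round 2 (the author proposes): the publisher can get 203.466391 next round, worth 0.71 × 203.466391 = 144.46113761 now. The author offers 144.46113761 and keeps 400 − 144.46113761 = 255.53886239.
Round 1 (the publisher proposes): the author can get 255.53886239 next round, worth 0.71 × 255.53886239 = 181.4325922969 now, so the publisher offers 181.4325922969, keeping 218.5674077031.

218.57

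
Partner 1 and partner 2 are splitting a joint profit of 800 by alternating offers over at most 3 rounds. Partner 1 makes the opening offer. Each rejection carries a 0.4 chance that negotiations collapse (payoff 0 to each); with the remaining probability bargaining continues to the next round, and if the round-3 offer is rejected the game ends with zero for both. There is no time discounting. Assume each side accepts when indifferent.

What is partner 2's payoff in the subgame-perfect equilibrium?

192

Round 3 (partner 1 proposes): rejection yields 0 for partner 2; partner 1 offers 0 and keeps 800.
Round 2 (partner 2 proposes): rejecting gives partner 1 an expected 0.6 × 800 = 480. Partner 2 offers 480 and keeps 800 − 480 = 320.
Round 1 (partner 1 proposes): rejecting gives partner 2 an expected 0.6 × 320 = 192. Partner 1 offers 192 and keeps 800 − 192 = 608.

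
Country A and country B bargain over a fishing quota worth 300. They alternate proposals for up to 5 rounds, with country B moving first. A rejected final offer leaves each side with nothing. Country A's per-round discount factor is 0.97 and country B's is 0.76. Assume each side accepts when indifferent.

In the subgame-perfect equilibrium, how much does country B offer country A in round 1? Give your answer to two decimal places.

Work backward from the last round.
Round 5 (country B proposes): country A will accept anything ≥ 0, so country B offers 0 and keeps 300.
Round 4 (country A proposes): country B can get 300 next round, worth 0.76 × 300 = 228 now. Country A offers 228 and keeps 300 − 228 = 72.
Round 3 (country B proposes): country A can get 72 next round, worth 0.97 × 72 = 69.84 now. Country B offers 69.84 and keeps 300 − 69.84 = 230.16.
Round 2 (country A proposes): country B can get 230.16 next round, worth 0.76 × 230.16 = 174.9216 now. Country A offers 174.9216 and keeps 300 − 174.9216 = 125.0784.
Round 1 (country B proposes): country A can get 125.0784 next round, worth 0.97 × 125.0784 = 121.326048 now; country B offers that and keeps 178.673952.

121.33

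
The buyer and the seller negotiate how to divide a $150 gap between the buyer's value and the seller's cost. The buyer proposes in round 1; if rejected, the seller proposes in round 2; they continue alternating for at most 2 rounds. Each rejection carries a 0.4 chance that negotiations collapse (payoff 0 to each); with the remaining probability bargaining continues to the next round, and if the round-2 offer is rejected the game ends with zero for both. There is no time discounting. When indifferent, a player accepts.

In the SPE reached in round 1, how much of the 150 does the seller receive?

By backward induction:
Round 2 (the seller proposes): the buyer will accept anything ≥ 0, so the seller offers 0 and keeps 150.
Round 1 (the buyer proposes): rejecting gives the seller an expected 0.6 × 150 = 90. The buyer offers 90 and keeps 150 − 90 = 60.

90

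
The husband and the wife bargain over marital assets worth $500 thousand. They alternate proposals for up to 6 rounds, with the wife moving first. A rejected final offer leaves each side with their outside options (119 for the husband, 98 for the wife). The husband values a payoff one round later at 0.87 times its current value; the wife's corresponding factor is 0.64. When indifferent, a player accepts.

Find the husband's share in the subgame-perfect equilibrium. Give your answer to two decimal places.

Solve by backward induction from round 6.
Round 6 (the husband proposes): the wife gets 98 if talks fail, so the husband offers 98 and keeps 402.
Round 5 (the wife proposes): the husband can get 402 next round, worth 0.87 × 402 = 349.74 now, so the wife offers 349.74, keeping 150.26.
Round 4 (the husband proposes): the wife can get 150.26 next round, worth 0.64 × 150.26 = 96.1664 now, so the husband offers 96.1664, keeping 403.8336.
Round 3 (the wife proposes): the husband can get 403.8336 next round, worth 0.87 × 403.8336 = 351.335232 now, so the wife offers 351.335232, keeping 148.664768.
Round 2 (the husband proposes): the wife can get 148.664768 next round, worth 0.64 × 148.664768 = 95.14545152 now. The husband offers 95.14545152 and keeps 500 − 95.14545152 = 404.85454848.
Round 1 (the wife proposes): the husband can get 404.85454848 next round, worth 0.87 × 404.85454848 = 352.2234571776 now; the wife offers that and keeps 147.7765428224.

352.22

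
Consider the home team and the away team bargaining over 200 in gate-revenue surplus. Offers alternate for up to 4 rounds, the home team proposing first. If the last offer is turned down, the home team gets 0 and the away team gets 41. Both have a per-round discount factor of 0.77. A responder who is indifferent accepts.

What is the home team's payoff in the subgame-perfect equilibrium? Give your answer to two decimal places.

Round 4 (the away team proposes): rejection yields 0 for the home team; the away team offers 0 and keeps 200.
Round 3 (the home team proposes): the away team can get 200 next round, worth 0.77 × 200 = 154 now. The home team offers 154 and keeps 200 − 154 = 46.
Round 2 (the away team proposes): the home team can get 46 next round, worth 0.77 × 46 = 35.42 now. The away team offers 35.42 and keeps 200 − 35.42 = 164.58.
Round 1 (the home team proposes): the away team can get 164.58 next round, worth 0.77 × 164.58 = 126.7266 now. The home team offers 126.7266 and keeps 200 − 126.7266 = 73.2734.

73.27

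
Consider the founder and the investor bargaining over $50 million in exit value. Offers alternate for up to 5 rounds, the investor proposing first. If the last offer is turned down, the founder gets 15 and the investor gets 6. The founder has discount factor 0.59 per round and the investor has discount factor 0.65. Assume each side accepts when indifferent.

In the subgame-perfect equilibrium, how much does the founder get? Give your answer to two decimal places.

16.49

Round 5 (the investor proposes): the founder gets 15 if talks fail, so the investor offers 15 and keeps 35.
Round 4 (the founder proposes): the investor can get 35 next round, worth 0.65 × 35 = 22.75 now. The founder offers 22.75 and keeps 50 − 22.75 = 27.25.
Round 3 (the investor proposes): the founder can get 27.25 next round, worth 0.59 × 27.25 = 16.0775 now. The investor offers 16.0775 and keeps 50 − 16.0775 = 33.9225.
Round 2 (the founder proposes): the investor can get 33.9225 next round, worth 0.65 × 33.9225 = 22.049625 now. The founder offers 22.049625 and keeps 50 − 22.049625 = 27.950375.
Round 1 (the investor proposes): the founder can get 27.950375 next round, worth 0.59 × 27.950375 = 16.49072125 now, so the investor offers 16.49072125, keeping 33.50927875.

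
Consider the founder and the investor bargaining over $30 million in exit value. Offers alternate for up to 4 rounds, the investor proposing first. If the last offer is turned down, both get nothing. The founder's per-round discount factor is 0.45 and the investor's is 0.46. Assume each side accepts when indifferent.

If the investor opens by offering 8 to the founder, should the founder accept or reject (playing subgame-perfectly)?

Reject

Work out the founder's continuation value if the offer is rejected.
Round 4 (the founder proposes): rejection yields 0 for the investor; the founder offers 0 and keeps 30.
Round 3 (the investor proposes): the founder can get 30 next round, worth 0.45 × 30 = 13.5 now, so the investor offers 13.5, keeping 16.5.
Round 2 (the founder proposes): the investor can get 16.5 next round, worth 0.46 × 16.5 = 7.59 now. The founder offers 7.59 and keeps 30 − 7.59 = 22.41.
So by rejecting in round 1, the founder gets 22.41 next round, worth 0.45 × 22.41 = 10.0845 now.
Offer 8 < 10.0845, so the founder rejects.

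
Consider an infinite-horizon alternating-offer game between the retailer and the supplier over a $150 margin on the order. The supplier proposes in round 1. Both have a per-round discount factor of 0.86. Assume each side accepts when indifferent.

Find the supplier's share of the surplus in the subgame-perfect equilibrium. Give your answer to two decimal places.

Let x be the supplier's share when the supplier proposes and y be the retailer's share when the retailer proposes.
The retailer accepts iff offered ≥ 0.86·y, so x = 150 − 0.86y. Symmetrically y = 150 − 0.86x.
Substituting: x = 150 − 0.86(150 − 0.86x), giving x(1 − 0.86·0.86) = 150(1 − 0.86).
So x = 150 × 0.14 / 0.2604 ≈ 80.6452, and the retailer receives 150 − x ≈ 69.3548.

80.65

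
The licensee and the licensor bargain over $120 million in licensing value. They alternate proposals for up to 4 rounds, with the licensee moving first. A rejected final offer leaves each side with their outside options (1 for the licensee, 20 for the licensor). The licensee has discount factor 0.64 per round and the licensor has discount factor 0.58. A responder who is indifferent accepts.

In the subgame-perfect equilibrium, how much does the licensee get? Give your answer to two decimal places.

By backward induction:
Round 4 (the licensor proposes): the licensee gets 1 if talks fail, so the licensor offers 1 and keeps 119.
Round 3 (the licensee proposes): the licensor can get 119 next round, worth 0.58 × 119 = 69.02 now, so the licensee offers 69.02, keeping 50.98.
Round 2 (the licensor proposes): the licensee can get 50.98 next round, worth 0.64 × 50.98 = 32.6272 now. The licensor offers 32.6272 and keeps 120 − 32.6272 = 87.3728.
Round 1 (the licensee proposes): the licensor can get 87.3728 next round, worth 0.58 × 87.3728 = 50.676224 now; the licensee offers that and keeps 69.323776.

69.32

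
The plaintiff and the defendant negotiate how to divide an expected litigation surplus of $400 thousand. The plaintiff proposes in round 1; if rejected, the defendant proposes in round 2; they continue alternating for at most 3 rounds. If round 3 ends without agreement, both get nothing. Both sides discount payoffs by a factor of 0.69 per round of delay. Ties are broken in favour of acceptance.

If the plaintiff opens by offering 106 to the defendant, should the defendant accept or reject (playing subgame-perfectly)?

Accept

Round 3 (the plaintiff proposes): the defendant will accept anything ≥ 0, so the plaintiff offers 0 and keeps 400.
Round 2 (the defendant proposes): the plaintiff can get 400 next round, worth 0.69 × 400 = 276 now, so the defendant offers 276, keeping 124.
So by rejecting in round 1, the defendant gets 124 next round, worth 0.69 × 124 = 85.56 now.
Offer 106 ≥ 85.56, so the defendant accepts.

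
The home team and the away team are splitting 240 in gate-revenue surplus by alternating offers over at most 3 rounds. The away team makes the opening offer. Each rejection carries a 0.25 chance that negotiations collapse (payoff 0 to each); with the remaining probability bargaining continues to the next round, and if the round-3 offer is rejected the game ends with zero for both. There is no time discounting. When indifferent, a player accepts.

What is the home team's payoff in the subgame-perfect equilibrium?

45

By backward induction:
Round 3 (the away team proposes): the home team will accept anything ≥ 0, so the away team offers 0 and keeps 240.
Round 2 (the home team proposes): rejecting gives the away team an expected 0.75 × 240 = 180, so the home team offers 180, keeping 60.
Round 1 (the away team proposes): rejecting gives the home team an expected 0.75 × 60 = 45. The away team offers 45 and keeps 240 − 45 = 195.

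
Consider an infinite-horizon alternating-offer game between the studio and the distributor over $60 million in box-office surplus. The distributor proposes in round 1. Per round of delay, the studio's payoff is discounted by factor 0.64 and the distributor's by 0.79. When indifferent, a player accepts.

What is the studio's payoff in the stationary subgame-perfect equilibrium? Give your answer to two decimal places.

16.31

When the distributor proposes, the studio accepts any offer worth at least 0.64 times what the studio would get by proposing next round; and vice versa.
This gives x = 60 − 0.64y and y = 60 − 0.79x, where x and y are each side's share when it proposes.
Hence (1 − 0.64·0.79)x = 60(1 − 0.64), i.e. 0.4944·x = 21.6.
x ≈ 43.6893; the studio's share is 60 − x ≈ 16.3107.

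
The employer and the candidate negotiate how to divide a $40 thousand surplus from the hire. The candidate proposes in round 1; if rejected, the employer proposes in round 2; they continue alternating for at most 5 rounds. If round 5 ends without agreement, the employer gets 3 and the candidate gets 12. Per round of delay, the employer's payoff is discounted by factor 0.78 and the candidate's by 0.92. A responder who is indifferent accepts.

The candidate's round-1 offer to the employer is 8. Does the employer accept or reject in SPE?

Accept

Round 5 (the candidate proposes): the employer gets 3 if talks fail, so the candidate offers 3 and keeps 37.
Round 4 (the employer proposes): the candidate can get 37 next round, worth 0.92 × 37 = 34.04 now, so the employer offers 34.04, keeping 5.96.
Round 3 (the candidate proposes): the employer can get 5.96 next round, worth 0.78 × 5.96 = 4.6488 now. The candidate offers 4.6488 and keeps 40 − 4.6488 = 35.3512.
Round 2 (the employer proposes): the candidate can get 35.3512 next round, worth 0.92 × 35.3512 = 32.523104 now. The employer offers 32.523104 and keeps 40 − 32.523104 = 7.476896.
So by rejecting in round 1, the employer gets 7.476896 next round, worth 0.78 × 7.476896 = 5.83197888 now.
Offer 8 ≥ 5.83197888, so the employer accepts.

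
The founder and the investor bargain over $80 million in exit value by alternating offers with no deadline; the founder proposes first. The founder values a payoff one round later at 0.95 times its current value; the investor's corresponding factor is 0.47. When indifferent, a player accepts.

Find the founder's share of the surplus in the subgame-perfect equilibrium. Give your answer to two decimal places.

In a stationary SPE each proposer offers the other exactly their discounted continuation value.
If the founder keeps x when proposing and the investor keeps y when proposing, then x = 80 − 0.47y and y = 80 − 0.95x.
Solving: x = 80(1 − 0.47) / (1 − 0.95·0.47) = 42.4 / 0.5535 ≈ 76.6034.
The investor gets 80 − 76.6034 ≈ 3.3966.

76.60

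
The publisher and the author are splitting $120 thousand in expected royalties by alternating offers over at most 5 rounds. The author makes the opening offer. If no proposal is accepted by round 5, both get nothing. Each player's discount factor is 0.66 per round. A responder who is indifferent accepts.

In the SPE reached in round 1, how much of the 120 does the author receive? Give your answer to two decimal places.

81.34

Round 5 (the author proposes): the publisher will accept anything ≥ 0, so the author offers 0 and keeps 120.
Round 4 (the publisher proposes): the author can get 120 next round, worth 0.66 × 120 = 79.2 now, so the publisher offers 79.2, keeping 40.8.
Round 3 (the author proposes): the publisher can get 40.8 next round, worth 0.66 × 40.8 = 26.928 now, so the author offers 26.928, keeping 93.072.
Round 2 (the publisher proposes): the author can get 93.072 next round, worth 0.66 × 93.072 = 61.42752 now; the publisher offers that and keeps 58.57248.
Round 1 (the author proposes): the publisher can get 58.57248 next round, worth 0.66 × 58.57248 = 38.6578368 now. The author offers 38.6578368 and keeps 120 − 38.6578368 = 81.3421632.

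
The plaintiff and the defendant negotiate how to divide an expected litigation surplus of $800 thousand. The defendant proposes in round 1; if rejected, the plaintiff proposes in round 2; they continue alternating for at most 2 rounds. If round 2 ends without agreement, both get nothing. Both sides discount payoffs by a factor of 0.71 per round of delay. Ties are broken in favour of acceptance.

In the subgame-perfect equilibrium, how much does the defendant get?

Round 2 (the plaintiff proposes): the defendant will accept anything ≥ 0, so the plaintiff offers 0 and keeps 800.
Round 1 (the defendant proposes): the plaintiff can get 800 next round, worth 0.71 × 800 = 568 now, so the defendant offers 568, keeping 232.

232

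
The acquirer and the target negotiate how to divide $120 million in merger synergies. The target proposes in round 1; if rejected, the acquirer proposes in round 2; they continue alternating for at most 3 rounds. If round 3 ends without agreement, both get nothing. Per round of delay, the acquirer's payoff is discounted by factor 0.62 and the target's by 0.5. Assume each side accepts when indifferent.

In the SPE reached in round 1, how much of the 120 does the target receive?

82.8

Round 3 (the target proposes): rejection yields 0 for the acquirer; the target offers 0 and keeps 120.
Round 2 (the acquirer proposes): the target can get 120 next round, worth 0.5 × 120 = 60 now; the acquirer offers that and keeps 60.
Round 1 (the target proposes): the acquirer can get 60 next round, worth 0.62 × 60 = 37.2 now, so the target offers 37.2, keeping 82.8.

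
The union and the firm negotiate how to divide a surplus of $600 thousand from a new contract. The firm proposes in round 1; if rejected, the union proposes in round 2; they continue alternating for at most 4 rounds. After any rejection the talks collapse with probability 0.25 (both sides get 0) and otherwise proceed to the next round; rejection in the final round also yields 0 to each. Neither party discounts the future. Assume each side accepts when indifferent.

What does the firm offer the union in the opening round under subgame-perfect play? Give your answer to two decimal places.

By backward induction:
Round 4 (the union proposes): rejection yields 0 for the firm; the union offers 0 and keeps 600.
Round 3 (the firm proposes): rejecting gives the union an expected 0.75 × 600 = 450. The firm offers 450 and keeps 600 − 450 = 150.
Round 2 (the union proposes): rejecting gives the firm an expected 0.75 × 150 = 112.5, so the union offers 112.5, keeping 487.5.
Round 1 (the firm proposes): rejecting gives the union an expected 0.75 × 487.5 = 365.625. The firm offers 365.625 and keeps 600 − 365.625 = 234.375.

365.63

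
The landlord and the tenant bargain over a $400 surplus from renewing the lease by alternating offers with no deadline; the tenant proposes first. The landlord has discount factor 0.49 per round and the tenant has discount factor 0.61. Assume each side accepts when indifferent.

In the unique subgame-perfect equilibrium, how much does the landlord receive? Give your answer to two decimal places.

109.03

Let x be the tenant's share when the tenant proposes and y be the landlord's share when the landlord proposes.
The landlord accepts iff offered ≥ 0.49·y, so x = 400 − 0.49y. Symmetrically y = 400 − 0.61x.
Substituting: x = 400 − 0.49(400 − 0.61x), giving x(1 − 0.61·0.49) = 400(1 − 0.49).
So x = 400 × 0.51 / 0.7011 ≈ 290.9713, and the landlord receives 400 − x ≈ 109.0287.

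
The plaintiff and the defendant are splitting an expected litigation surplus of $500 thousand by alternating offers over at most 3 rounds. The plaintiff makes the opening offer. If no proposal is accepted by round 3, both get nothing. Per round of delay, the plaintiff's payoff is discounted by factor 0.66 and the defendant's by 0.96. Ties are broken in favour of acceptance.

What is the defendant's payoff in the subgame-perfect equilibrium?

163.2

Round 3 (the plaintiff proposes): rejection yields 0 for the defendant; the plaintiff offers 0 and keeps 500.
Round 2 (the defendant proposes): the plaintiff can get 500 next round, worth 0.66 × 500 = 330 now; the defendant offers that and keeps 170.
Round 1 (the plaintiff proposes): the defendant can get 170 next round, worth 0.96 × 170 = 163.2 now, so the plaintiff offers 163.2, keeping 336.8.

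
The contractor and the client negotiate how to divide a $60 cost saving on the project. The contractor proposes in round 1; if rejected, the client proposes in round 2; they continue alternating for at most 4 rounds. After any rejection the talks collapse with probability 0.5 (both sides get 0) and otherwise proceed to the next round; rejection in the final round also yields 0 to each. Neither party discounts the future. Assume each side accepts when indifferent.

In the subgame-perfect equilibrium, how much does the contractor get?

Round 4 (the client proposes): rejection yields 0 for the contractor; the client offers 0 and keeps 60.
Round 3 (the contractor proposes): rejecting gives the client an expected 0.5 × 60 = 30. The contractor offers 30 and keeps 60 − 30 = 30.
Round 2 (the client proposes): rejecting gives the contractor an expected 0.5 × 30 = 15. The client offers 15 and keeps 60 − 15 = 45.
Round 1 (the contractor proposes): rejecting gives the client an expected 0.5 × 45 = 22.5; the contractor offers that and keeps 37.5.

37.5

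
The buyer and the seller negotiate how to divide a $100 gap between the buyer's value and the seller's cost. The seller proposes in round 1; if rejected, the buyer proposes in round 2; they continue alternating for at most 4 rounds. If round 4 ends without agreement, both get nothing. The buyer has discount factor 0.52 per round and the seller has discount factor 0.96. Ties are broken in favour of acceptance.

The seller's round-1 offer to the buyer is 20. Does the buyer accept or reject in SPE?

Work out the buyer's continuation value if the offer is rejected.
Round 4 (the buyer proposes): rejection yields 0 for the seller; the buyer offers 0 and keeps 100.
Round 3 (the seller proposes): the buyer can get 100 next round, worth 0.52 × 100 = 52 now; the seller offers that and keeps 48.
Round 2 (the buyer proposes): the seller can get 48 next round, worth 0.96 × 48 = 46.08 now; the buyer offers that and keeps 53.92.
So by rejecting in round 1, the buyer gets 53.92 next round, worth 0.52 × 53.92 = 28.0384 now.
Offer 20 < 28.0384, so the buyer rejects.

Reject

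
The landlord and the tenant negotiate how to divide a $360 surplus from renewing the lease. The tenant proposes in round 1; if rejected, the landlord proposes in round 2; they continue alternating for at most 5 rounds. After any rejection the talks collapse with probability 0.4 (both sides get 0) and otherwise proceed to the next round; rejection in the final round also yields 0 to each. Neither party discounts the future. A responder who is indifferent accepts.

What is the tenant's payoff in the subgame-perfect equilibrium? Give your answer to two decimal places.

242.50

Round 5 (the tenant proposes): rejection yields 0 for the landlord; the tenant offers 0 and keeps 360.
Round 4 (the landlord proposes): rejecting gives the tenant an expected 0.6 × 360 = 216; the landlord offers that and keeps 144.
Round 3 (the tenant proposes): rejecting gives the landlord an expected 0.6 × 144 = 86.4. The tenant offers 86.4 and keeps 360 − 86.4 = 273.6.
Round 2 (the landlord proposes): rejecting gives the tenant an expected 0.6 × 273.6 = 164.16, so the landlord offers 164.16, keeping 195.84.
Round 1 (the tenant proposes): rejecting gives the landlord an expected 0.6 × 195.84 = 117.504; the tenant offers that and keeps 242.496.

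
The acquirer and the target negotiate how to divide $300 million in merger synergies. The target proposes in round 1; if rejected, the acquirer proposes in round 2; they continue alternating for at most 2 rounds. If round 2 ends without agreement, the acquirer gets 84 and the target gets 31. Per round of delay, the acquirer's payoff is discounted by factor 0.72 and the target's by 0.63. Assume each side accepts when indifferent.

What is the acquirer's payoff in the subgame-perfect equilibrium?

193.68

Round 2 (the acquirer proposes): the target gets 31 if talks fail, so the acquirer offers 31 and keeps 269.
Round 1 (the target proposes): the acquirer can get 269 next round, worth 0.72 × 269 = 193.68 now; the target offers that and keeps 106.32.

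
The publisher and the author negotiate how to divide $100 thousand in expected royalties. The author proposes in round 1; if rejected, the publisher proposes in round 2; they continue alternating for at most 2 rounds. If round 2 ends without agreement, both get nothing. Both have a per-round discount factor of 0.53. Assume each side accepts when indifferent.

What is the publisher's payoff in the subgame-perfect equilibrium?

53

Solve by backward induction from round 2.
Round 2 (the publisher proposes): the author will accept anything ≥ 0, so the publisher offers 0 and keeps 100.
Round 1 (the author proposes): the publisher can get 100 next round, worth 0.53 × 100 = 53 now. The author offers 53 and keeps 100 − 53 = 47.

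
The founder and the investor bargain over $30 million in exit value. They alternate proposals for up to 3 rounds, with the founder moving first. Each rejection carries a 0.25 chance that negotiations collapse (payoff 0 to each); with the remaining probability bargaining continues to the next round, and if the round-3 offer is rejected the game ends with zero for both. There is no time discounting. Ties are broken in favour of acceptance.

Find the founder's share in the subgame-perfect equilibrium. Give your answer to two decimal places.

24.38

By backward induction:
Round 3 (the founder proposes): the investor will accept anything ≥ 0, so the founder offers 0 and keeps 30.
Round 2 (the investor proposes): rejecting gives the founder an expected 0.75 × 30 = 22.5, so the investor offers 22.5, keeping 7.5.
Round 1 (the founder proposes): rejecting gives the investor an expected 0.75 × 7.5 = 5.625. The founder offers 5.625 and keeps 30 − 5.625 = 24.375.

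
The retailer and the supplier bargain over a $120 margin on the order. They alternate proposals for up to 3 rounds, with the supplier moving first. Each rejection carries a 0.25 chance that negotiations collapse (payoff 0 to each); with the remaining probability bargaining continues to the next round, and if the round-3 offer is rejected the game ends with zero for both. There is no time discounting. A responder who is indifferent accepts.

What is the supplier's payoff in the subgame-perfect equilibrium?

Round 3 (the supplier proposes): the retailer will accept anything ≥ 0, so the supplier offers 0 and keeps 120.
Round 2 (the retailer proposes): rejecting gives the supplier an expected 0.75 × 120 = 90; the retailer offers that and keeps 30.
Round 1 (the supplier proposes): rejecting gives the retailer an expected 0.75 × 30 = 22.5, so the supplier offers 22.5, keeping 97.5.

97.5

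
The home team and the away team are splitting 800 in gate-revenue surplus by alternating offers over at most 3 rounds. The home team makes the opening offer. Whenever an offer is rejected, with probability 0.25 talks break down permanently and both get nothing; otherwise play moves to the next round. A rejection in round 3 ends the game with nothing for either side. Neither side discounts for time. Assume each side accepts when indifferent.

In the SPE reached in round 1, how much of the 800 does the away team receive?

Round 3 (the home team proposes): rejection yields 0 for the away team; the home team offers 0 and keeps 800.
Round 2 (the away team proposes): rejecting gives the home team an expected 0.75 × 800 = 600; the away team offers that and keeps 200.
Round 1 (the home team proposes): rejecting gives the away team an expected 0.75 × 200 = 150, so the home team offers 150, keeping 650.

150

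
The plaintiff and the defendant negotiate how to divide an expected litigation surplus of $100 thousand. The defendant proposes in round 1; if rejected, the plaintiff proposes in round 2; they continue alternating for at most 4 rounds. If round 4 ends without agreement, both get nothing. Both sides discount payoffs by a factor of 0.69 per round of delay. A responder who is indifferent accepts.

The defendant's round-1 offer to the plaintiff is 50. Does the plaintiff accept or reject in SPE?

Reject

Work out the plaintiff's continuation value if the offer is rejected.
Round 4 (the plaintiff proposes): the defendant will accept anything ≥ 0, so the plaintiff offers 0 and keeps 100.
Round 3 (the defendant proposes): the plaintiff can get 100 next round, worth 0.69 × 100 = 69 now; the defendant offers that and keeps 31.
Round 2 (the plaintiff proposes): the defendant can get 31 next round, worth 0.69 × 31 = 21.39 now, so the plaintiff offers 21.39, keeping 78.61.
So by rejecting in round 1, the plaintiff gets 78.61 next round, worth 0.69 × 78.61 = 54.2409 now.
Offer 50 < 54.2409, so the plaintiff rejects.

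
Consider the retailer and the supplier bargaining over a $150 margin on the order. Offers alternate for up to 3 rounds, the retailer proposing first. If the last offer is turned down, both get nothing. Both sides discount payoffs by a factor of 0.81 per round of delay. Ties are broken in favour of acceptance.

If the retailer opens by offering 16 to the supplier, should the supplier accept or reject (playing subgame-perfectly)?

Reject

Round 3 (the retailer proposes): the supplier will accept anything ≥ 0, so the retailer offers 0 and keeps 150.
Round 2 (the supplier proposes): the retailer can get 150 next round, worth 0.81 × 150 = 121.5 now, so the supplier offers 121.5, keeping 28.5.
So by rejecting in round 1, the supplier gets 28.5 next round, worth 0.81 × 28.5 = 23.085 now.
Offer 16 < 23.085, so the supplier rejects.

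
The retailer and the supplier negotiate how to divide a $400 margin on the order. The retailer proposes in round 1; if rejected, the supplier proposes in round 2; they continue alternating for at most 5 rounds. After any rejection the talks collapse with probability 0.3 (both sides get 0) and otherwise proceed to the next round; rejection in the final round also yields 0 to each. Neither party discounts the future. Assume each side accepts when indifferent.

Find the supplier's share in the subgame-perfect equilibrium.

Round 5 (the retailer proposes): the supplier will accept anything ≥ 0, so the retailer offers 0 and keeps 400.
Round 4 (the supplier proposes): rejecting gives the retailer an expected 0.7 × 400 = 280. The supplier offers 280 and keeps 400 − 280 = 120.
Round 3 (the retailer proposes): rejecting gives the supplier an expected 0.7 × 120 = 84, so the retailer offers 84, keeping 316.
Round 2 (the supplier proposes): rejecting gives the retailer an expected 0.7 × 316 = 221.2. The supplier offers 221.2 and keeps 400 − 221.2 = 178.8.
Round 1 (the retailer proposes): rejecting gives the supplier an expected 0.7 × 178.8 = 125.16, so the retailer offers 125.16, keeping 274.84.

125.16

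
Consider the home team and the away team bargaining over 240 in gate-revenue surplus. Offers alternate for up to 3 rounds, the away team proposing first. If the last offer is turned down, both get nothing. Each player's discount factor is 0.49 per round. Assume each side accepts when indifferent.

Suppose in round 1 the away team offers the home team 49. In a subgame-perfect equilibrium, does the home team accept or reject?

Reject

Work out the home team's continuation value if the offer is rejected.
Round 3 (the away team proposes): rejection yields 0 for the home team; the away team offers 0 and keeps 240.
Round 2 (the home team proposes): the away team can get 240 next round, worth 0.49 × 240 = 117.6 now. The home team offers 117.6 and keeps 240 − 117.6 = 122.4.
So by rejecting in round 1, the home team gets 122.4 next round, worth 0.49 × 122.4 = 59.976 now.
Offer 49 < 59.976, so the home team rejects.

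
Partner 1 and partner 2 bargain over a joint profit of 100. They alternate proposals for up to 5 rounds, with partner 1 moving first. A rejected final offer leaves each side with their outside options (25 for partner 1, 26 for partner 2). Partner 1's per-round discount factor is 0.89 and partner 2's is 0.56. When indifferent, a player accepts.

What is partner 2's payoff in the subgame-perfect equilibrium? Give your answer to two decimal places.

15.69

By backward induction:
Round 5 (partner 1 proposes): partner 2 gets 26 if talks fail, so partner 1 offers 26 and keeps 74.
Round 4 (partner 2 proposes): partner 1 can get 74 next round, worth 0.89 × 74 = 65.86 now. Partner 2 offers 65.86 and keeps 100 − 65.86 = 34.14.
Round 3 (partner 1 proposes): partner 2 can get 34.14 next round, worth 0.56 × 34.14 = 19.1184 now, so partner 1 offers 19.1184, keeping 80.8816.
Round 2 (partner 2 proposes): partner 1 can get 80.8816 next round, worth 0.89 × 80.8816 = 71.984624 now. Partner 2 offers 71.984624 and keeps 100 − 71.984624 = 28.015376.
Round 1 (partner 1 proposes): partner 2 can get 28.015376 next round, worth 0.56 × 28.015376 = 15.68861056 now, so partner 1 offers 15.68861056, keeping 84.31138944.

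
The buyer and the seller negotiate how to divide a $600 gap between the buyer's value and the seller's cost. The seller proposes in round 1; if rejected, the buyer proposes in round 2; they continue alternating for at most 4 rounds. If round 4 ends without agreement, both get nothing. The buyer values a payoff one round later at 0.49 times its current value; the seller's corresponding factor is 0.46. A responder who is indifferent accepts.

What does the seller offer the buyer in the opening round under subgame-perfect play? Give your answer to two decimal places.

Solve by backward induction from round 4.
Round 4 (the buyer proposes): the seller will accept anything ≥ 0, so the buyer offers 0 and keeps 600.
Round 3 (the seller proposes): the buyer can get 600 next round, worth 0.49 × 600 = 294 now; the seller offers that and keeps 306.
Round 2 (the buyer proposes): the seller can get 306 next round, worth 0.46 × 306 = 140.76 now, so the buyer offers 140.76, keeping 459.24.
Round 1 (the seller proposes): the buyer can get 459.24 next round, worth 0.49 × 459.24 = 225.0276 now; the seller offers that and keeps 374.9724.

225.03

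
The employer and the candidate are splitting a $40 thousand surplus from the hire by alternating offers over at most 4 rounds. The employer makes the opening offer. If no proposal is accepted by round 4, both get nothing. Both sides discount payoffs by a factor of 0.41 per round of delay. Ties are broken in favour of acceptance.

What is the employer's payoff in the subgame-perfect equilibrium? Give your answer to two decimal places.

27.57

Round 4 (the candidate proposes): rejection yields 0 for the employer; the candidate offers 0 and keeps 40.
Round 3 (the employer proposes): the candidate can get 40 next round, worth 0.41 × 40 = 16.4 now, so the employer offers 16.4, keeping 23.6.
Round 2 (the candidate proposes): the employer can get 23.6 next round, worth 0.41 × 23.6 = 9.676 now, so the candidate offers 9.676, keeping 30.324.
Round 1 (the employer proposes): the candidate can get 30.324 next round, worth 0.41 × 30.324 = 12.43284 now; the employer offers that and keeps 27.56716.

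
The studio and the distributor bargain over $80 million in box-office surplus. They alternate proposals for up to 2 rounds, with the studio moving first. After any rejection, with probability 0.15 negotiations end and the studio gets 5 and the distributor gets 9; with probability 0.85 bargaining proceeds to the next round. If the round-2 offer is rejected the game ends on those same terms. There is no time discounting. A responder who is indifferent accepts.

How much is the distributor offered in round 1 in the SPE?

65.1

By backward induction:
Round 2 (the distributor proposes): the studio gets 5 if talks fail, so the distributor offers 5 and keeps 75.
Round 1 (the studio proposes): rejecting gives the distributor an expected 0.85 × 75 + 0.15 × 9 = 65.1; the studio offers that and keeps 14.9.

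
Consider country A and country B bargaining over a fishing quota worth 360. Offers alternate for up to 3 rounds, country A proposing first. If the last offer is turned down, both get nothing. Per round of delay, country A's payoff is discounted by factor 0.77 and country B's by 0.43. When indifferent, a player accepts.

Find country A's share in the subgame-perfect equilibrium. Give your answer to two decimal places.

Round 3 (country A proposes): country B will accept anything ≥ 0, so country A offers 0 and keeps 360.
Round 2 (country B proposes): country A can get 360 next round, worth 0.77 × 360 = 277.2 now, so country B offers 277.2, keeping 82.8.
Round 1 (country A proposes): country B can get 82.8 next round, worth 0.43 × 82.8 = 35.604 now, so country A offers 35.604, keeping 324.396.

324.40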